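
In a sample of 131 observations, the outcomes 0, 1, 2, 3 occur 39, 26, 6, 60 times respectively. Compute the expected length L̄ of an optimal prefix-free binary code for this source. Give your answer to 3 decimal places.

Probabilities are the counts divided by 131.
Repeatedly combine the two least-probable nodes; the expected code length is the sum of the merged weights.
merge 6/131 + 26/131 → 32/131
merge 32/131 + 39/131 → 71/131
merge 60/131 + 71/131 → 1
L = 32/131 + 71/131 + 1 = 234/131 ≈ 1.786 bits/symbol.

1.786 bits/symbol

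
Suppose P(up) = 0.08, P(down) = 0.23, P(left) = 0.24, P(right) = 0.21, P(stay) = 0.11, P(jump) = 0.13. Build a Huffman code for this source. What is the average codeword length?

Repeatedly combine the two least-probable nodes; the expected code length is the sum of the merged weights.
merge 2/25 + 11/100 → 19/100
merge 13/100 + 19/100 → 8/25
merge 21/100 + 23/100 → 11/25
merge 6/25 + 8/25 → 14/25
merge 11/25 + 14/25 → 1
L = 19/100 + 8/25 + 11/25 + 14/25 + 1 = 251/100 = 2.51 bits/symbol.

2.51 bits/symbol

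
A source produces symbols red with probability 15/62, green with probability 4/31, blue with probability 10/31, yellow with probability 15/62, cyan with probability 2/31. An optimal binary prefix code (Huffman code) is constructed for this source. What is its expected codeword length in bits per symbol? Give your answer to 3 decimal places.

Repeatedly combine the two least-probable nodes; the expected code length is the sum of the merged weights.
merge 2/31 + 4/31 → 6/31
merge 6/31 + 15/62 → 27/62
merge 15/62 + 10/31 → 35/62
merge 27/62 + 35/62 → 1
L = 6/31 + 27/62 + 35/62 + 1 = 68/31 ≈ 2.194 bits/symbol.

2.194 bits/symbol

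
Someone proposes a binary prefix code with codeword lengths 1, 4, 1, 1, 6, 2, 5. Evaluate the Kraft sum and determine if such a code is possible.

With common denominator 2^6 = 64: Σ 2^(−ℓᵢ) = 32/64 + 4/64 + 32/64 + 32/64 + 1/64 + 16/64 + 2/64 = 119/64 = 1.859375.
Kraft's inequality requires Σ ≤ 1; here Σ = 1.859375 > 1, so no such prefix code exists.

1.859375; no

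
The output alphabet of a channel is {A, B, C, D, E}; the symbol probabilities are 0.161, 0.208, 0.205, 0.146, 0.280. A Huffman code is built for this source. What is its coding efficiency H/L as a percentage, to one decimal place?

99.0%

Entropy H = −Σ p log₂ p ≈ 2.2836 bits.
Huffman merges: 73/500+161/1000→307/1000; 41/200+26/125→413/1000; 7/25+307/1000→587/1000; 413/1000+587/1000→1. L = 2307/1000 ≈ 2.3070.
Efficiency = H/L = 2.2836/2.3070 = 99.0%.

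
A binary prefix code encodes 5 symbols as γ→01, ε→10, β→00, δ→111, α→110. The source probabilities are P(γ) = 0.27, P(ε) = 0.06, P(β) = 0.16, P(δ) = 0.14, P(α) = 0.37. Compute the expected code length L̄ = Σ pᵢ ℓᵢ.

L̄ = Σ pᵢ·ℓᵢ = 0.27·2 + 0.06·2 + 0.16·2 + 0.14·3 + 0.37·3 = 2.51 bits/symbol.

2.51 bits/symbol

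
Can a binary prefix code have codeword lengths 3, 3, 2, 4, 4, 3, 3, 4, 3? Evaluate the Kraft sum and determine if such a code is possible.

1.0625; no

With common denominator 2^4 = 16: Σ 2^(−ℓᵢ) = 2/16 + 2/16 + 4/16 + 1/16 + 1/16 + 2/16 + 2/16 + 1/16 + 2/16 = 17/16 = 1.0625.
Kraft's inequality requires Σ ≤ 1; here Σ = 1.0625 > 1, so no such prefix code exists.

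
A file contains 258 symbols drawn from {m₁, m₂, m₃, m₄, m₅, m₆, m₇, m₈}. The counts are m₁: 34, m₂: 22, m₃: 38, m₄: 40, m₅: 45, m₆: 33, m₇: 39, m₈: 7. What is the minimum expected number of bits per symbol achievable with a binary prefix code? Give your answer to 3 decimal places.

Probabilities are the counts divided by 258.
Repeatedly combine the two least-probable nodes; the expected code length is the sum of the merged weights.
merge 7/258 + 11/129 → 29/258
merge 29/258 + 11/86 → 31/129
merge 17/129 + 19/129 → 12/43
merge 13/86 + 20/129 → 79/258
merge 15/86 + 31/129 → 107/258
merge 12/43 + 79/258 → 151/258
merge 107/258 + 151/258 → 1
L = 29/258 + 31/129 + 12/43 + 79/258 + 107/258 + 151/258 + 1 = 379/129 ≈ 2.938 bits/symbol.

2.938 bits/symbol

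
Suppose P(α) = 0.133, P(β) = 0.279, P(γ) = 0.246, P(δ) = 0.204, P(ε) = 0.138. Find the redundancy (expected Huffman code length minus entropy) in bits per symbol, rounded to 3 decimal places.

Entropy H = −Σ p log₂ p ≈ 2.2608 bits.
Huffman merges: 133/1000+69/500→271/1000; 51/250+123/500→9/20; 271/1000+279/1000→11/20; 9/20+11/20→1. L = 2271/1000 ≈ 2.2710.
L − H = 2.2710 − 2.2608 = 0.010 bits.

0.010 bits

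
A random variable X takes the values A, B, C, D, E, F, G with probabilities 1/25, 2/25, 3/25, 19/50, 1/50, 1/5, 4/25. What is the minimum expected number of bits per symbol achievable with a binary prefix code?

2.44 bits/symbol

Repeatedly combine the two least-probable nodes; the expected code length is the sum of the merged weights.
merge 1/50 + 1/25 → 3/50
merge 3/50 + 2/25 → 7/50
merge 3/25 + 7/50 → 13/50
merge 4/25 + 1/5 → 9/25
merge 13/50 + 9/25 → 31/50
merge 19/50 + 31/50 → 1
L = 3/50 + 7/50 + 13/50 + 9/25 + 31/50 + 1 = 61/25 = 2.44 bits/symbol.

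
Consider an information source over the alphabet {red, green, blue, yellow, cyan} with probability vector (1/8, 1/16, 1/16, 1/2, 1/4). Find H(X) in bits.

Each probability is a power of 1/2, so log₂(1/p) is an integer.
H = Σ p·log₂(1/p) = 1/8·3 + 1/16·4 + 1/16·4 + 1/2·1 + 1/4·2 = 1.875 bits.

1.875 bits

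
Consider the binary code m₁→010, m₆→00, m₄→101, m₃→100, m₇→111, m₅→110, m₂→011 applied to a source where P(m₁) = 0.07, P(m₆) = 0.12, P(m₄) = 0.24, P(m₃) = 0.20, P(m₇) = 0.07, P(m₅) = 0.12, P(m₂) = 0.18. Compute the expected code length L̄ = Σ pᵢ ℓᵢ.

2.88 bits/symbol

L̄ = Σ pᵢ·ℓᵢ = 0.07·3 + 0.12·2 + 0.24·3 + 0.20·3 + 0.07·3 + 0.12·3 + 0.18·3 = 2.88 bits/symbol.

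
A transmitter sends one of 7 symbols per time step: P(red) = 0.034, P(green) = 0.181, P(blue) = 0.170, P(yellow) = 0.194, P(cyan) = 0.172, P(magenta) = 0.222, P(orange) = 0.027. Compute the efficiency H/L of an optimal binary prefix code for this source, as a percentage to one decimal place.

Entropy H = −Σ p log₂ p ≈ 2.5653 bits.
Huffman merges: 27/1000+17/500→61/1000; 61/1000+17/100→231/1000; 43/250+181/1000→353/1000; 97/500+111/500→52/125; 231/1000+353/1000→73/125; 52/125+73/125→1. L = 529/200 ≈ 2.6450.
Efficiency = H/L = 2.5653/2.6450 = 97.0%.

97.0%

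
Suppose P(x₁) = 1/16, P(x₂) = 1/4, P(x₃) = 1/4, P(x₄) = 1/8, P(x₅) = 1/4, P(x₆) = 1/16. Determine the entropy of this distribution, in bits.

Each probability is a power of 1/2, so log₂(1/p) is an integer.
H = Σ p·log₂(1/p) = 1/16·4 + 1/4·2 + 1/4·2 + 1/8·3 + 1/4·2 + 1/16·4 = 2.375 bits.

2.375 bits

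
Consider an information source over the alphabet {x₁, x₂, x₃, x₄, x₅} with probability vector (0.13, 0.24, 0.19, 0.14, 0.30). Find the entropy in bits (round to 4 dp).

H = −Σ pᵢ log₂ pᵢ.
−0.13·log₂(0.13) = 0.3826
−0.24·log₂(0.24) = 0.4941
−0.19·log₂(0.19) = 0.4552
−0.14·log₂(0.14) = 0.3971
−0.30·log₂(0.30) = 0.5211
Sum ≈ 2.2502 → 2.2502 bits.

2.2502 bits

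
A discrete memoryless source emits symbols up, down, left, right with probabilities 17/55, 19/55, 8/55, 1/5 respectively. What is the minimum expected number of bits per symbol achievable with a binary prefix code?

Repeatedly combine the two least-probable nodes; the expected code length is the sum of the merged weights.
merge 8/55 + 1/5 → 19/55
merge 17/55 + 19/55 → 36/55
merge 19/55 + 36/55 → 1
L = 19/55 + 36/55 + 1 = 2 bits/symbol.

2 bits/symbol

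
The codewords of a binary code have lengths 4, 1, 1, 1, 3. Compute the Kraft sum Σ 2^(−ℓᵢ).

1.6875

With common denominator 2^4 = 16: Σ 2^(−ℓᵢ) = 1/16 + 8/16 + 8/16 + 8/16 + 2/16 = 27/16 = 1.6875.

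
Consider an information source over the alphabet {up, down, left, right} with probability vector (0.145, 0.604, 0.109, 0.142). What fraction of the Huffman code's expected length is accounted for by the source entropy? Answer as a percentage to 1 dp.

Entropy H = −Σ p log₂ p ≈ 1.5917 bits.
Huffman merges: 109/1000+71/500→251/1000; 29/200+251/1000→99/250; 99/250+151/250→1. L = 1647/1000 ≈ 1.6470.
Efficiency = H/L = 1.5917/1.6470 = 96.6%.

96.6%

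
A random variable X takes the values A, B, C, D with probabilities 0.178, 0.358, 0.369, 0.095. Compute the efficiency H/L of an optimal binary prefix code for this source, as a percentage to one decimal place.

96.0%

Entropy H = −Σ p log₂ p ≈ 1.8271 bits.
Huffman merges: 19/200+89/500→273/1000; 273/1000+179/500→631/1000; 369/1000+631/1000→1. L = 238/125 ≈ 1.9040.
Efficiency = H/L = 1.8271/1.9040 = 96.0%.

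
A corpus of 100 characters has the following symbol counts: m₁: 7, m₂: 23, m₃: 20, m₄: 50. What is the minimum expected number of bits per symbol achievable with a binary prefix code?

Probabilities are the counts divided by 100.
Repeatedly combine the two least-probable nodes; the expected code length is the sum of the merged weights.
merge 7/100 + 1/5 → 27/100
merge 23/100 + 27/100 → 1/2
merge 1/2 + 1/2 → 1
L = 27/100 + 1/2 + 1 = 177/100 = 1.77 bits/symbol.

1.77 bits/symbol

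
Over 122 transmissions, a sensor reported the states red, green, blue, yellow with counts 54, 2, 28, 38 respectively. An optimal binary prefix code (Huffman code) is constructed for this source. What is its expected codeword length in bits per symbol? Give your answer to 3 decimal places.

Probabilities are the counts divided by 122.
Repeatedly combine the two least-probable nodes; the expected code length is the sum of the merged weights.
merge 1/61 + 14/61 → 15/61
merge 15/61 + 19/61 → 34/61
merge 27/61 + 34/61 → 1
L = 15/61 + 34/61 + 1 = 110/61 ≈ 1.803 bits/symbol.

1.803 bits/symbol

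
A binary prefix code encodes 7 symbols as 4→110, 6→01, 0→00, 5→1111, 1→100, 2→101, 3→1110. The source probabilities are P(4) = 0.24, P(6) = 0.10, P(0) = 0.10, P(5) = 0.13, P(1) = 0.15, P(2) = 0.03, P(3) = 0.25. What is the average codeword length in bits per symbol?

3.18 bits/symbol

L̄ = Σ pᵢ·ℓᵢ = 0.24·3 + 0.10·2 + 0.10·2 + 0.13·4 + 0.15·3 + 0.03·3 + 0.25·4 = 3.18 bits/symbol.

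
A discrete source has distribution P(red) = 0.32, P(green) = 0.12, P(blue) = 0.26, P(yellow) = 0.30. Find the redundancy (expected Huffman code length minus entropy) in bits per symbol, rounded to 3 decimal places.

Entropy H = −Σ p log₂ p ≈ 1.9195 bits.
Huffman merges: 3/25+13/50→19/50; 3/10+8/25→31/50; 19/50+31/50→1. L = 2 ≈ 2.0000.
L − H = 2.0000 − 1.9195 = 0.081 bits.

0.081 bits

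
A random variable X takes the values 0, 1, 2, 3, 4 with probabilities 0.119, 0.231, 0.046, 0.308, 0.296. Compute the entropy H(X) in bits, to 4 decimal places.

H = −Σ pᵢ log₂ pᵢ.
−0.119·log₂(0.119) = 0.3654
−0.231·log₂(0.231) = 0.4883
−0.046·log₂(0.046) = 0.2043
−0.308·log₂(0.308) = 0.5233
−0.296·log₂(0.296) = 0.5199
Sum ≈ 2.1013 → 2.1013 bits.

2.1013 bits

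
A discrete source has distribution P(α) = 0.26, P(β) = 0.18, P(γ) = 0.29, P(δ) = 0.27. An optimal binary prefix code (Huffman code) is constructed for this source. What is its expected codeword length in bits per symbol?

2 bits/symbol

Repeatedly combine the two least-probable nodes; the expected code length is the sum of the merged weights.
merge 9/50 + 13/50 → 11/25
merge 27/100 + 29/100 → 14/25
merge 11/25 + 14/25 → 1
L = 11/25 + 14/25 + 1 = 2 bits/symbol.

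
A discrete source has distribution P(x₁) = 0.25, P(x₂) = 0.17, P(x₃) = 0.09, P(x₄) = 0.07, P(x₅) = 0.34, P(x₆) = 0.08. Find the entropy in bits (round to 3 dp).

H = −Σ pᵢ log₂ pᵢ.
−0.25·log₂(0.25) = 0.5000
−0.17·log₂(0.17) = 0.4346
−0.09·log₂(0.09) = 0.3127
−0.07·log₂(0.07) = 0.2686
−0.34·log₂(0.34) = 0.5292
−0.08·log₂(0.08) = 0.2915
Sum ≈ 2.3365 → 2.336 bits.

2.336 bits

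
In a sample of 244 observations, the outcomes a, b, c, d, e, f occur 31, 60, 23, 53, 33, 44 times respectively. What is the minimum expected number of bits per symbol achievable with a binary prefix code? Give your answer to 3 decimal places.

Probabilities are the counts divided by 244.
Repeatedly combine the two least-probable nodes; the expected code length is the sum of the merged weights.
merge 23/244 + 31/244 → 27/122
merge 33/244 + 11/61 → 77/244
merge 53/244 + 27/122 → 107/244
merge 15/61 + 77/244 → 137/244
merge 107/244 + 137/244 → 1
L = 27/122 + 77/244 + 107/244 + 137/244 + 1 = 619/244 ≈ 2.537 bits/symbol.

2.537 bits/symbol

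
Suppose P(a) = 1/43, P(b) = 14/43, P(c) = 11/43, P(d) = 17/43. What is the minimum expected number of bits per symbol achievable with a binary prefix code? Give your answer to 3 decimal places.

1.884 bits/symbol

Repeatedly combine the two least-probable nodes; the expected code length is the sum of the merged weights.
merge 1/43 + 11/43 → 12/43
merge 12/43 + 14/43 → 26/43
merge 17/43 + 26/43 → 1
L = 12/43 + 26/43 + 1 = 81/43 ≈ 1.884 bits/symbol.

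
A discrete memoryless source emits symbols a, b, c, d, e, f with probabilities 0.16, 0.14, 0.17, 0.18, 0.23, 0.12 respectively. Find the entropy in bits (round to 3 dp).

2.555 bits

H = −Σ pᵢ log₂ pᵢ.
−0.16·log₂(0.16) = 0.4230
−0.14·log₂(0.14) = 0.3971
−0.17·log₂(0.17) = 0.4346
−0.18·log₂(0.18) = 0.4453
−0.23·log₂(0.23) = 0.4877
−0.12·log₂(0.12) = 0.3671
Sum ≈ 2.5548 → 2.555 bits.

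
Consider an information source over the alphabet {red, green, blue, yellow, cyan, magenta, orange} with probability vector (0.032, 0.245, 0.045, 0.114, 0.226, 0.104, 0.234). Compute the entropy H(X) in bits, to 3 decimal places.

2.529 bits

H = −Σ pᵢ log₂ pᵢ.
−0.032·log₂(0.032) = 0.1589
−0.245·log₂(0.245) = 0.4971
−0.045·log₂(0.045) = 0.2013
−0.114·log₂(0.114) = 0.3571
−0.226·log₂(0.226) = 0.4849
−0.104·log₂(0.104) = 0.3396
−0.234·log₂(0.234) = 0.4903
Sum ≈ 2.5294 → 2.529 bits.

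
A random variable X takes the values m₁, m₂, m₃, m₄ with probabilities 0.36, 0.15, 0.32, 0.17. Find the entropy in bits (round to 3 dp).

H = −Σ pᵢ log₂ pᵢ.
−0.36·log₂(0.36) = 0.5306
−0.15·log₂(0.15) = 0.4105
−0.32·log₂(0.32) = 0.5260
−0.17·log₂(0.17) = 0.4346
Sum ≈ 1.9018 → 1.902 bits.

1.902 bits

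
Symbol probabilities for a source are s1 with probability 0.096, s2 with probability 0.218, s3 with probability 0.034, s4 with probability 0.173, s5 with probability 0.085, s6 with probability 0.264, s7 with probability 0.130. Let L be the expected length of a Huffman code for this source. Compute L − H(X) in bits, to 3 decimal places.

Entropy H = −Σ p log₂ p ≈ 2.5996 bits.
Huffman merges: 17/500+17/200→119/1000; 12/125+119/1000→43/200; 13/100+173/1000→303/1000; 43/200+109/500→433/1000; 33/125+303/1000→567/1000; 433/1000+567/1000→1. L = 2637/1000 ≈ 2.6370.
L − H = 2.6370 − 2.5996 = 0.037 bits.

0.037 bits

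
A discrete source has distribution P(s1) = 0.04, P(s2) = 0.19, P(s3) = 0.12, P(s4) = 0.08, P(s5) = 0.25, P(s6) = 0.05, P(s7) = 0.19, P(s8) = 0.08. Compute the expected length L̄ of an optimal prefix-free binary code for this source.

2.81 bits/symbol

Repeatedly combine the two least-probable nodes; the expected code length is the sum of the merged weights.
merge 1/25 + 1/20 → 9/100
merge 2/25 + 2/25 → 4/25
merge 9/100 + 3/25 → 21/100
merge 4/25 + 19/100 → 7/20
merge 19/100 + 21/100 → 2/5
merge 1/4 + 7/20 → 3/5
merge 2/5 + 3/5 → 1
L = 9/100 + 4/25 + 21/100 + 7/20 + 2/5 + 3/5 + 1 = 281/100 = 2.81 bits/symbol.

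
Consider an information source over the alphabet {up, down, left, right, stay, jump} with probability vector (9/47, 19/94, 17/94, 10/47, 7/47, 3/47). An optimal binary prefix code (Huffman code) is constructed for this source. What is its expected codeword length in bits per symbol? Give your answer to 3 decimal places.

2.585 bits/symbol

Repeatedly combine the two least-probable nodes; the expected code length is the sum of the merged weights.
merge 3/47 + 7/47 → 10/47
merge 17/94 + 9/47 → 35/94
merge 19/94 + 10/47 → 39/94
merge 10/47 + 35/94 → 55/94
merge 39/94 + 55/94 → 1
L = 10/47 + 35/94 + 39/94 + 55/94 + 1 = 243/94 ≈ 2.585 bits/symbol.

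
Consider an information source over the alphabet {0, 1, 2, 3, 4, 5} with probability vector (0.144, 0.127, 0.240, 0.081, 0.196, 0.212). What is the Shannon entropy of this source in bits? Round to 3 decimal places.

2.504 bits

H = −Σ pᵢ log₂ pᵢ.
−0.144·log₂(0.144) = 0.4026
−0.127·log₂(0.127) = 0.3781
−0.240·log₂(0.240) = 0.4941
−0.081·log₂(0.081) = 0.2937
−0.196·log₂(0.196) = 0.4608
−0.212·log₂(0.212) = 0.4744
Sum ≈ 2.5038 → 2.504 bits.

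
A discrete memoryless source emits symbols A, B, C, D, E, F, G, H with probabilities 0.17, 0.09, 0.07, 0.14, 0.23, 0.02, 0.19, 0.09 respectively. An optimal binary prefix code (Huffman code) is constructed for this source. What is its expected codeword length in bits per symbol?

Repeatedly combine the two least-probable nodes; the expected code length is the sum of the merged weights.
merge 1/50 + 7/100 → 9/100
merge 9/100 + 9/100 → 9/50
merge 9/100 + 7/50 → 23/100
merge 17/100 + 9/50 → 7/20
merge 19/100 + 23/100 → 21/50
merge 23/100 + 7/20 → 29/50
merge 21/50 + 29/50 → 1
L = 9/100 + 9/50 + 23/100 + 7/20 + 21/50 + 29/50 + 1 = 57/20 = 2.85 bits/symbol.

2.85 bits/symbol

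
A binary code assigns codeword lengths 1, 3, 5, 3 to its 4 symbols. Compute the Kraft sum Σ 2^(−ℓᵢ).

0.78125

With common denominator 2^5 = 32: Σ 2^(−ℓᵢ) = 16/32 + 4/32 + 1/32 + 4/32 = 25/32 = 0.78125.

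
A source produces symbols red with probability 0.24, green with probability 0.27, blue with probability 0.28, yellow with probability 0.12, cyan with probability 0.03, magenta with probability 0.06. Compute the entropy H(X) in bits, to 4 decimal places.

H = −Σ pᵢ log₂ pᵢ.
−0.24·log₂(0.24) = 0.4941
−0.27·log₂(0.27) = 0.5100
−0.28·log₂(0.28) = 0.5142
−0.12·log₂(0.12) = 0.3671
−0.03·log₂(0.03) = 0.1518
−0.06·log₂(0.06) = 0.2435
Sum ≈ 2.2807 → 2.2807 bits.

2.2807 bits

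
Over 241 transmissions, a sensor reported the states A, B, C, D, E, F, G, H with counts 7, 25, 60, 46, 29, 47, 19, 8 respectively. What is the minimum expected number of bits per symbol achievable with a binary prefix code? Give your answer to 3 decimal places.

2.759 bits/symbol

Probabilities are the counts divided by 241.
Repeatedly combine the two least-probable nodes; the expected code length is the sum of the merged weights.
merge 7/241 + 8/241 → 15/241
merge 15/241 + 19/241 → 34/241
merge 25/241 + 29/241 → 54/241
merge 34/241 + 46/241 → 80/241
merge 47/241 + 54/241 → 101/241
merge 60/241 + 80/241 → 140/241
merge 101/241 + 140/241 → 1
L = 15/241 + 34/241 + 54/241 + 80/241 + 101/241 + 140/241 + 1 = 665/241 ≈ 2.759 bits/symbol.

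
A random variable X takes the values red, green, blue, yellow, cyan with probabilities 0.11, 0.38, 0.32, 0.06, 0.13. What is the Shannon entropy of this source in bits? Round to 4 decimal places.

2.0330 bits

H = −Σ pᵢ log₂ pᵢ.
−0.11·log₂(0.11) = 0.3503
−0.38·log₂(0.38) = 0.5305
−0.32·log₂(0.32) = 0.5260
−0.06·log₂(0.06) = 0.2435
−0.13·log₂(0.13) = 0.3826
Sum ≈ 2.0330 → 2.0330 bits.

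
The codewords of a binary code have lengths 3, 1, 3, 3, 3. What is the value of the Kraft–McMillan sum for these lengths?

With common denominator 2^3 = 8: Σ 2^(−ℓᵢ) = 1/8 + 4/8 + 1/8 + 1/8 + 1/8 = 8/8 = 1.

1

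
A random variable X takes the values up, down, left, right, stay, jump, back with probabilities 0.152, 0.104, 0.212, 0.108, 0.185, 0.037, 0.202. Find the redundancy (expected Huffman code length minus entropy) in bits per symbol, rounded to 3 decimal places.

Entropy H = −Σ p log₂ p ≈ 2.6664 bits.
Huffman merges: 37/1000+13/125→141/1000; 27/250+141/1000→249/1000; 19/125+37/200→337/1000; 101/500+53/250→207/500; 249/1000+337/1000→293/500; 207/500+293/500→1. L = 2727/1000 ≈ 2.7270.
L − H = 2.7270 − 2.6664 = 0.061 bits.

0.061 bits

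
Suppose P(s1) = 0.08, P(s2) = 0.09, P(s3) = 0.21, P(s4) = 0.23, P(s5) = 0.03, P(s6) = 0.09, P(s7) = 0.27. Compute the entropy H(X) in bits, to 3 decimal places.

H = −Σ pᵢ log₂ pᵢ.
−0.08·log₂(0.08) = 0.2915
−0.09·log₂(0.09) = 0.3127
−0.21·log₂(0.21) = 0.4728
−0.23·log₂(0.23) = 0.4877
−0.03·log₂(0.03) = 0.1518
−0.09·log₂(0.09) = 0.3127
−0.27·log₂(0.27) = 0.5100
Sum ≈ 2.5391 → 2.539 bits.

2.539 bits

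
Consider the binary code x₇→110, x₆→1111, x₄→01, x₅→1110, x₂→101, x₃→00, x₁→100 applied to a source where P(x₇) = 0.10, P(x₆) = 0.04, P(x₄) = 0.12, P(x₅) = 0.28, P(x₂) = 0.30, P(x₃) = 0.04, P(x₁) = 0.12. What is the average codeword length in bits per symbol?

L̄ = Σ pᵢ·ℓᵢ = 0.10·3 + 0.04·4 + 0.12·2 + 0.28·4 + 0.30·3 + 0.04·2 + 0.12·3 = 3.16 bits/symbol.

3.16 bits/symbol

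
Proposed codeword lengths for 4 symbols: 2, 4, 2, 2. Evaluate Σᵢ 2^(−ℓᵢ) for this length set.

With common denominator 2^4 = 16: Σ 2^(−ℓᵢ) = 4/16 + 1/16 + 4/16 + 4/16 = 13/16 = 0.8125.

0.8125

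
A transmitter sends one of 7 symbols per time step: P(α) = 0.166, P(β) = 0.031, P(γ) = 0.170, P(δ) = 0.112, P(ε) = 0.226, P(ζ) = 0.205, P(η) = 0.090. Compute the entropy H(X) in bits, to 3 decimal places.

2.640 bits

H = −Σ pᵢ log₂ pᵢ.
−0.166·log₂(0.166) = 0.4301
−0.031·log₂(0.031) = 0.1554
−0.170·log₂(0.170) = 0.4346
−0.112·log₂(0.112) = 0.3537
−0.226·log₂(0.226) = 0.4849
−0.205·log₂(0.205) = 0.4687
−0.090·log₂(0.090) = 0.3127
Sum ≈ 2.6400 → 2.640 bits.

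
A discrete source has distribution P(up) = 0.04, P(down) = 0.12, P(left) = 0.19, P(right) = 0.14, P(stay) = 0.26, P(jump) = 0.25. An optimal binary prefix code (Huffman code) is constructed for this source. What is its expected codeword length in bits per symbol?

Repeatedly combine the two least-probable nodes; the expected code length is the sum of the merged weights.
merge 1/25 + 3/25 → 4/25
merge 7/50 + 4/25 → 3/10
merge 19/100 + 1/4 → 11/25
merge 13/50 + 3/10 → 14/25
merge 11/25 + 14/25 → 1
L = 4/25 + 3/10 + 11/25 + 14/25 + 1 = 123/50 = 2.46 bits/symbol.

2.46 bits/symbol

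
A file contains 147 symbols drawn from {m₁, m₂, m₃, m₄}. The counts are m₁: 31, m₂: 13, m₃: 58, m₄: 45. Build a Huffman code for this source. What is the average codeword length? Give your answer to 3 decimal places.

1.905 bits/symbol

Probabilities are the counts divided by 147.
Repeatedly combine the two least-probable nodes; the expected code length is the sum of the merged weights.
merge 13/147 + 31/147 → 44/147
merge 44/147 + 15/49 → 89/147
merge 58/147 + 89/147 → 1
L = 44/147 + 89/147 + 1 = 40/21 ≈ 1.905 bits/symbol.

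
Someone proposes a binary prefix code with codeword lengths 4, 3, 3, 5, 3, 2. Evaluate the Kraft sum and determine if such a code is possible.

With common denominator 2^5 = 32: Σ 2^(−ℓᵢ) = 2/32 + 4/32 + 4/32 + 1/32 + 4/32 + 8/32 = 23/32 = 0.71875.
Kraft's inequality requires Σ ≤ 1; here Σ = 0.71875 ≤ 1, so such a prefix code exists.

0.71875; yes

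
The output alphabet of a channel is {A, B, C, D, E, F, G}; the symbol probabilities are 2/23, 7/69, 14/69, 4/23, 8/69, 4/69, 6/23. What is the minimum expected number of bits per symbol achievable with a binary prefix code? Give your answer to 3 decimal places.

Repeatedly combine the two least-probable nodes; the expected code length is the sum of the merged weights.
merge 4/69 + 2/23 → 10/69
merge 7/69 + 8/69 → 5/23
merge 10/69 + 4/23 → 22/69
merge 14/69 + 5/23 → 29/69
merge 6/23 + 22/69 → 40/69
merge 29/69 + 40/69 → 1
L = 10/69 + 5/23 + 22/69 + 29/69 + 40/69 + 1 = 185/69 ≈ 2.681 bits/symbol.

2.681 bits/symbol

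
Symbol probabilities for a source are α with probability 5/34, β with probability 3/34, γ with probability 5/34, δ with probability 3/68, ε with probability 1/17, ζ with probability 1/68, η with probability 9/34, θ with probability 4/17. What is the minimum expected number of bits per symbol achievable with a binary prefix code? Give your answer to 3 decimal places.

2.676 bits/symbol

Repeatedly combine the two least-probable nodes; the expected code length is the sum of the merged weights.
merge 1/68 + 3/68 → 1/17
merge 1/17 + 1/17 → 2/17
merge 3/34 + 2/17 → 7/34
merge 5/34 + 5/34 → 5/17
merge 7/34 + 4/17 → 15/34
merge 9/34 + 5/17 → 19/34
merge 15/34 + 19/34 → 1
L = 1/17 + 2/17 + 7/34 + 5/17 + 15/34 + 19/34 + 1 = 91/34 ≈ 2.676 bits/symbol.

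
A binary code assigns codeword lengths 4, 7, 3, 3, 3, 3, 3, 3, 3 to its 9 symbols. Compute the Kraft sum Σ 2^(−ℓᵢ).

0.9453125

With common denominator 2^7 = 128: Σ 2^(−ℓᵢ) = 8/128 + 1/128 + 16/128 + 16/128 + 16/128 + 16/128 + 16/128 + 16/128 + 16/128 = 121/128 = 0.9453125.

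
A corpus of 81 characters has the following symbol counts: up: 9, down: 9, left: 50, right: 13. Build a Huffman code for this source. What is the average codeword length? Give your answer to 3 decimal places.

Probabilities are the counts divided by 81.
Repeatedly combine the two least-probable nodes; the expected code length is the sum of the merged weights.
merge 1/9 + 1/9 → 2/9
merge 13/81 + 2/9 → 31/81
merge 31/81 + 50/81 → 1
L = 2/9 + 31/81 + 1 = 130/81 ≈ 1.605 bits/symbol.

1.605 bits/symbol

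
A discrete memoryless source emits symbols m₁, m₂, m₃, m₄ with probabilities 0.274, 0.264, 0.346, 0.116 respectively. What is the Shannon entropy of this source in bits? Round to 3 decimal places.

1.909 bits

H = −Σ pᵢ log₂ pᵢ.
−0.274·log₂(0.274) = 0.5118
−0.264·log₂(0.264) = 0.5072
−0.346·log₂(0.346) = 0.5298
−0.116·log₂(0.116) = 0.3605
Sum ≈ 1.9093 → 1.909 bits.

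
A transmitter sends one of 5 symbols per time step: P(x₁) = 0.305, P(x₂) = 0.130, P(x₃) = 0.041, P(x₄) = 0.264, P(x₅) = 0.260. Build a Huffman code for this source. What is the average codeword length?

Repeatedly combine the two least-probable nodes; the expected code length is the sum of the merged weights.
merge 41/1000 + 13/100 → 171/1000
merge 171/1000 + 13/50 → 431/1000
merge 33/125 + 61/200 → 569/1000
merge 431/1000 + 569/1000 → 1
L = 171/1000 + 431/1000 + 569/1000 + 1 = 2171/1000 = 2.171 bits/symbol.

2.171 bits/symbol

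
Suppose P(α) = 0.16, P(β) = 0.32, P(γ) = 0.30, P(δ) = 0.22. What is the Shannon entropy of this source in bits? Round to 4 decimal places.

H = −Σ pᵢ log₂ pᵢ.
−0.16·log₂(0.16) = 0.4230
−0.32·log₂(0.32) = 0.5260
−0.30·log₂(0.30) = 0.5211
−0.22·log₂(0.22) = 0.4806
Sum ≈ 1.9507 → 1.9507 bits.

1.9507 bits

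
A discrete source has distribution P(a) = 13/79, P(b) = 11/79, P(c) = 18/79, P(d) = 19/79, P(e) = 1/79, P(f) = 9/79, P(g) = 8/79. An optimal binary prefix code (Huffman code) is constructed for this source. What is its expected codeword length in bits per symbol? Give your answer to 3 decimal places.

Repeatedly combine the two least-probable nodes; the expected code length is the sum of the merged weights.
merge 1/79 + 8/79 → 9/79
merge 9/79 + 9/79 → 18/79
merge 11/79 + 13/79 → 24/79
merge 18/79 + 18/79 → 36/79
merge 19/79 + 24/79 → 43/79
merge 36/79 + 43/79 → 1
L = 9/79 + 18/79 + 24/79 + 36/79 + 43/79 + 1 = 209/79 ≈ 2.646 bits/symbol.

2.646 bits/symbol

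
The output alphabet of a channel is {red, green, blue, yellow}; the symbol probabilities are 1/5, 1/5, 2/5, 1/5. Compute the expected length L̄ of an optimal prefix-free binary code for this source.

2 bits/symbol

Repeatedly combine the two least-probable nodes; the expected code length is the sum of the merged weights.
merge 1/5 + 1/5 → 2/5
merge 1/5 + 2/5 → 3/5
merge 2/5 + 3/5 → 1
L = 2/5 + 3/5 + 1 = 2 bits/symbol.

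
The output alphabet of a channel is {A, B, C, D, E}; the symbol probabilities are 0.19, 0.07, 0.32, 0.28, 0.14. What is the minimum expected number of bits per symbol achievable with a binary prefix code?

Repeatedly combine the two least-probable nodes; the expected code length is the sum of the merged weights.
merge 7/100 + 7/50 → 21/100
merge 19/100 + 21/100 → 2/5
merge 7/25 + 8/25 → 3/5
merge 2/5 + 3/5 → 1
L = 21/100 + 2/5 + 3/5 + 1 = 221/100 = 2.21 bits/symbol.

2.21 bits/symbol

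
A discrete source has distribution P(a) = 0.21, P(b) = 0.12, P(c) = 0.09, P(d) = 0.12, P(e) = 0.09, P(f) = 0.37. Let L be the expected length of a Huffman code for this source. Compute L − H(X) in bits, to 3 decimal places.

Entropy H = −Σ p log₂ p ≈ 2.3630 bits.
Huffman merges: 9/100+9/100→9/50; 3/25+3/25→6/25; 9/50+21/100→39/100; 6/25+37/100→61/100; 39/100+61/100→1. L = 121/50 ≈ 2.4200.
L − H = 2.4200 − 2.3630 = 0.057 bits.

0.057 bits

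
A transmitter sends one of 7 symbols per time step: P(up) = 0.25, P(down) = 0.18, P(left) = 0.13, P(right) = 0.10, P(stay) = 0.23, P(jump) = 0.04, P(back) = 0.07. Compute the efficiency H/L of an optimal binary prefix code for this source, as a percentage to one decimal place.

98.9%

Entropy H = −Σ p log₂ p ≈ 2.6021 bits.
Huffman merges: 1/25+7/100→11/100; 1/10+11/100→21/100; 13/100+9/50→31/100; 21/100+23/100→11/25; 1/4+31/100→14/25; 11/25+14/25→1. L = 263/100 ≈ 2.6300.
Efficiency = H/L = 2.6021/2.6300 = 98.9%.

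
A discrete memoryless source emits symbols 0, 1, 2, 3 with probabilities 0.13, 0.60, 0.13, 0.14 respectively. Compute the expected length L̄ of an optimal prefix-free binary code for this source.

1.66 bits/symbol

Repeatedly combine the two least-probable nodes; the expected code length is the sum of the merged weights.
merge 13/100 + 13/100 → 13/50
merge 7/50 + 13/50 → 2/5
merge 2/5 + 3/5 → 1
L = 13/50 + 2/5 + 1 = 83/50 = 1.66 bits/symbol.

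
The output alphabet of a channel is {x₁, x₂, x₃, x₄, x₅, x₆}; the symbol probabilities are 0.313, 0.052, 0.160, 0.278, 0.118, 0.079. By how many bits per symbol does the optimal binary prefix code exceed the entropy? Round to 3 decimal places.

0.044 bits

Entropy H = −Σ p log₂ p ≈ 2.3359 bits.
Huffman merges: 13/250+79/1000→131/1000; 59/500+131/1000→249/1000; 4/25+249/1000→409/1000; 139/500+313/1000→591/1000; 409/1000+591/1000→1. L = 119/50 ≈ 2.3800.
L − H = 2.3800 − 2.3359 = 0.044 bits.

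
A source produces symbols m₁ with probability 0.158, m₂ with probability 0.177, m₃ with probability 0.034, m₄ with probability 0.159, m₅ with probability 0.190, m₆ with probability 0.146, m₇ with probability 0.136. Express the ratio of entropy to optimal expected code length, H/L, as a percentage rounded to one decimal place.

Entropy H = −Σ p log₂ p ≈ 2.7024 bits.
Huffman merges: 17/500+17/125→17/100; 73/500+79/500→38/125; 159/1000+17/100→329/1000; 177/1000+19/100→367/1000; 38/125+329/1000→633/1000; 367/1000+633/1000→1. L = 2803/1000 ≈ 2.8030.
Efficiency = H/L = 2.7024/2.8030 = 96.4%.

96.4%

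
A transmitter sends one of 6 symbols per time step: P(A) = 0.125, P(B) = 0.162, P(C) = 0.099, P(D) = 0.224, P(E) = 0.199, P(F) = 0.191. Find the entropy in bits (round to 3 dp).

2.534 bits

H = −Σ pᵢ log₂ pᵢ.
−0.125·log₂(0.125) = 0.3750
−0.162·log₂(0.162) = 0.4254
−0.099·log₂(0.099) = 0.3303
−0.224·log₂(0.224) = 0.4835
−0.199·log₂(0.199) = 0.4635
−0.191·log₂(0.191) = 0.4562
Sum ≈ 2.5339 → 2.534 bits.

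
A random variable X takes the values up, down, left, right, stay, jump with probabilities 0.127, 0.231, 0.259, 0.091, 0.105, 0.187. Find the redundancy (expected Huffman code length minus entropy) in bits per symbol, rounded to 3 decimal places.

0.030 bits

Entropy H = −Σ p log₂ p ≈ 2.4796 bits.
Huffman merges: 91/1000+21/200→49/250; 127/1000+187/1000→157/500; 49/250+231/1000→427/1000; 259/1000+157/500→573/1000; 427/1000+573/1000→1. L = 251/100 ≈ 2.5100.
L − H = 2.5100 − 2.4796 = 0.030 bits.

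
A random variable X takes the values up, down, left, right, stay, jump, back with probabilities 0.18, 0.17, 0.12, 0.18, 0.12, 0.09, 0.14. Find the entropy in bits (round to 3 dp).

H = −Σ pᵢ log₂ pᵢ.
−0.18·log₂(0.18) = 0.4453
−0.17·log₂(0.17) = 0.4346
−0.12·log₂(0.12) = 0.3671
−0.18·log₂(0.18) = 0.4453
−0.12·log₂(0.12) = 0.3671
−0.09·log₂(0.09) = 0.3127
−0.14·log₂(0.14) = 0.3971
Sum ≈ 2.7691 → 2.769 bits.

2.769 bits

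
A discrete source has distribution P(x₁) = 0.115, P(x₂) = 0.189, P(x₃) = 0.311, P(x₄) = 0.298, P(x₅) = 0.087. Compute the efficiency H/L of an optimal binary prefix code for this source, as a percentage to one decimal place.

98.3%

Entropy H = −Σ p log₂ p ≈ 2.1641 bits.
Huffman merges: 87/1000+23/200→101/500; 189/1000+101/500→391/1000; 149/500+311/1000→609/1000; 391/1000+609/1000→1. L = 1101/500 ≈ 2.2020.
Efficiency = H/L = 2.1641/2.2020 = 98.3%.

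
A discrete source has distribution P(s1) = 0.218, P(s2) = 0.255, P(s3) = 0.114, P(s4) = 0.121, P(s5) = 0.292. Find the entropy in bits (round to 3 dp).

2.226 bits

H = −Σ pᵢ log₂ pᵢ.
−0.218·log₂(0.218) = 0.4791
−0.255·log₂(0.255) = 0.5027
−0.114·log₂(0.114) = 0.3571
−0.121·log₂(0.121) = 0.3687
−0.292·log₂(0.292) = 0.5186
Sum ≈ 2.2262 → 2.226 bits.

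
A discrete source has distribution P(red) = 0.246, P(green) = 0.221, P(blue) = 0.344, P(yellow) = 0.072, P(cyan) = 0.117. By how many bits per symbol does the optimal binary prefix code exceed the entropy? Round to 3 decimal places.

0.045 bits

Entropy H = −Σ p log₂ p ≈ 2.1441 bits.
Huffman merges: 9/125+117/1000→189/1000; 189/1000+221/1000→41/100; 123/500+43/125→59/100; 41/100+59/100→1. L = 2189/1000 ≈ 2.1890.
L − H = 2.1890 − 2.1441 = 0.045 bits.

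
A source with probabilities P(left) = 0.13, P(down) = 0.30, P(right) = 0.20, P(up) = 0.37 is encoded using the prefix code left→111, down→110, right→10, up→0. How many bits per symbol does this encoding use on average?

2.06 bits/symbol

L̄ = Σ pᵢ·ℓᵢ = 0.13·3 + 0.30·3 + 0.20·2 + 0.37·1 = 2.06 bits/symbol.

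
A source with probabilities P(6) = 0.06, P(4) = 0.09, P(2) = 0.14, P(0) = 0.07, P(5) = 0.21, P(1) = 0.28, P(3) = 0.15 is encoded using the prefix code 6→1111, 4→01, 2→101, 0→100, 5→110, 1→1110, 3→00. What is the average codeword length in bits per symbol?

3.1 bits/symbol

L̄ = Σ pᵢ·ℓᵢ = 0.06·4 + 0.09·2 + 0.14·3 + 0.07·3 + 0.21·3 + 0.28·4 + 0.15·2 = 3.1 bits/symbol.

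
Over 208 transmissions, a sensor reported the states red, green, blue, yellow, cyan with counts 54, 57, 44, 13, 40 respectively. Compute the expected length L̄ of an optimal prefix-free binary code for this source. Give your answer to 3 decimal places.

2.255 bits/symbol

Probabilities are the counts divided by 208.
Repeatedly combine the two least-probable nodes; the expected code length is the sum of the merged weights.
merge 1/16 + 5/26 → 53/208
merge 11/52 + 53/208 → 97/208
merge 27/104 + 57/208 → 111/208
merge 97/208 + 111/208 → 1
L = 53/208 + 97/208 + 111/208 + 1 = 469/208 ≈ 2.255 bits/symbol.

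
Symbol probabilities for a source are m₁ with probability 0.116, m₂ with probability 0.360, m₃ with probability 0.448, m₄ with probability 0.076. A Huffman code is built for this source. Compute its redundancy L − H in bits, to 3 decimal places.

0.051 bits

Entropy H = −Σ p log₂ p ≈ 1.6927 bits.
Huffman merges: 19/250+29/250→24/125; 24/125+9/25→69/125; 56/125+69/125→1. L = 218/125 ≈ 1.7440.
L − H = 1.7440 − 1.6927 = 0.051 bits.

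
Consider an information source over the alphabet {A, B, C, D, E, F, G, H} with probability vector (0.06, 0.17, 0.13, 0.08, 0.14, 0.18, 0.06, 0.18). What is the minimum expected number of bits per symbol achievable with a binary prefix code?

Repeatedly combine the two least-probable nodes; the expected code length is the sum of the merged weights.
merge 3/50 + 3/50 → 3/25
merge 2/25 + 3/25 → 1/5
merge 13/100 + 7/50 → 27/100
merge 17/100 + 9/50 → 7/20
merge 9/50 + 1/5 → 19/50
merge 27/100 + 7/20 → 31/50
merge 19/50 + 31/50 → 1
L = 3/25 + 1/5 + 27/100 + 7/20 + 19/50 + 31/50 + 1 = 147/50 = 2.94 bits/symbol.

2.94 bits/symbol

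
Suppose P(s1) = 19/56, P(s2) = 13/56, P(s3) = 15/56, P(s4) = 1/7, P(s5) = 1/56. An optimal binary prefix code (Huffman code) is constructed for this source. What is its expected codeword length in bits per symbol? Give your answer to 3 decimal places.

Repeatedly combine the two least-probable nodes; the expected code length is the sum of the merged weights.
merge 1/56 + 1/7 → 9/56
merge 9/56 + 13/56 → 11/28
merge 15/56 + 19/56 → 17/28
merge 11/28 + 17/28 → 1
L = 9/56 + 11/28 + 17/28 + 1 = 121/56 ≈ 2.161 bits/symbol.

2.161 bits/symbol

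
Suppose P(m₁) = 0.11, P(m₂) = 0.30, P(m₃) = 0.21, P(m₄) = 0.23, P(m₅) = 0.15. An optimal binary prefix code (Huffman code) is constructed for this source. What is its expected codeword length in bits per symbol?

2.26 bits/symbol

Repeatedly combine the two least-probable nodes; the expected code length is the sum of the merged weights.
merge 11/100 + 3/20 → 13/50
merge 21/100 + 23/100 → 11/25
merge 13/50 + 3/10 → 14/25
merge 11/25 + 14/25 → 1
L = 13/50 + 11/25 + 14/25 + 1 = 113/50 = 2.26 bits/symbol.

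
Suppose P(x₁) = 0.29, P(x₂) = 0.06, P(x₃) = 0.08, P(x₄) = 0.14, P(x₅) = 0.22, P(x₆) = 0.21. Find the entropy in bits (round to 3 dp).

H = −Σ pᵢ log₂ pᵢ.
−0.29·log₂(0.29) = 0.5179
−0.06·log₂(0.06) = 0.2435
−0.08·log₂(0.08) = 0.2915
−0.14·log₂(0.14) = 0.3971
−0.22·log₂(0.22) = 0.4806
−0.21·log₂(0.21) = 0.4728
Sum ≈ 2.4035 → 2.403 bits.

2.403 bits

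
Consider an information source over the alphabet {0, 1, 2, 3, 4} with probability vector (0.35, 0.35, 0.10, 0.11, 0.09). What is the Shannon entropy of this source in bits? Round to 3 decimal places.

H = −Σ pᵢ log₂ pᵢ.
−0.35·log₂(0.35) = 0.5301
−0.35·log₂(0.35) = 0.5301
−0.10·log₂(0.10) = 0.3322
−0.11·log₂(0.11) = 0.3503
−0.09·log₂(0.09) = 0.3127
Sum ≈ 2.0553 → 2.055 bits.

2.055 bits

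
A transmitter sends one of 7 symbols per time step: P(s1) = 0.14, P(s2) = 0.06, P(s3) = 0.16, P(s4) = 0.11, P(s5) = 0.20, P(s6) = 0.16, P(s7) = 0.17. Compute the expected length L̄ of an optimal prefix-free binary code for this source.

2.8 bits/symbol

Repeatedly combine the two least-probable nodes; the expected code length is the sum of the merged weights.
merge 3/50 + 11/100 → 17/100
merge 7/50 + 4/25 → 3/10
merge 4/25 + 17/100 → 33/100
merge 17/100 + 1/5 → 37/100
merge 3/10 + 33/100 → 63/100
merge 37/100 + 63/100 → 1
L = 17/100 + 3/10 + 33/100 + 37/100 + 63/100 + 1 = 14/5 = 2.8 bits/symbol.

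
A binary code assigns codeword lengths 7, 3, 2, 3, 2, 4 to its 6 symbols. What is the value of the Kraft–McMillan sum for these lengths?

0.8203125

With common denominator 2^7 = 128: Σ 2^(−ℓᵢ) = 1/128 + 16/128 + 32/128 + 16/128 + 32/128 + 8/128 = 105/128 = 0.8203125.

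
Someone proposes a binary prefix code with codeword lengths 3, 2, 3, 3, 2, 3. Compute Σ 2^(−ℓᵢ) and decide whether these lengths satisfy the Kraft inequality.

With common denominator 2^3 = 8: Σ 2^(−ℓᵢ) = 1/8 + 2/8 + 1/8 + 1/8 + 2/8 + 1/8 = 8/8 = 1.
Kraft's inequality requires Σ ≤ 1; here Σ = 1 ≤ 1, so such a prefix code exists.

1; yes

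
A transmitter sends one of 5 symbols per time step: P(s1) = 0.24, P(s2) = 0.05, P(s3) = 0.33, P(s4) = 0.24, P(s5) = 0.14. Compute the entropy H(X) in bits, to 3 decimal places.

H = −Σ pᵢ log₂ pᵢ.
−0.24·log₂(0.24) = 0.4941
−0.05·log₂(0.05) = 0.2161
−0.33·log₂(0.33) = 0.5278
−0.24·log₂(0.24) = 0.4941
−0.14·log₂(0.14) = 0.3971
Sum ≈ 2.1293 → 2.129 bits.

2.129 bits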